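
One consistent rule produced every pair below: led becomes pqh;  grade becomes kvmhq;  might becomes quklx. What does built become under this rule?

fgupx

Vowels shift forward by 12 and consonants shift forward by 4.
Applying it to built: b(cons)+4=f, u(vowel)+12=g, i(vowel)+12=u, l(cons)+4=p, t(cons)+4=x.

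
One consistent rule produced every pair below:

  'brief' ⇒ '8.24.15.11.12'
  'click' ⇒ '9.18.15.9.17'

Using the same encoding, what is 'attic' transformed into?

7.26.26.15.9

b is letter #2 and maps to 8: an offset of 6. Each letter is replaced by its alphabet position (a=1..z=26) + 6.
For attic: a=1→7, t=20→26, t=20→26, i=9→15, c=3→9.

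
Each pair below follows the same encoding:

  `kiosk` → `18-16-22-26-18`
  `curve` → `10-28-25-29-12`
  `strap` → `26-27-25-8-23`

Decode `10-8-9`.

k is letter #11 and maps to 18: an offset of 7. Each letter is replaced by its alphabet position (a=1..z=26) + 7.
Reversing it on 10-8-9: 10→(10−7)÷1=3=c, 8→(8−7)÷1=1=a, 9→(9−7)÷1=2=b.

cab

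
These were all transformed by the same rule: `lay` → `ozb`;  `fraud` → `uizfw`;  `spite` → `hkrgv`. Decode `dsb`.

why

Each pair mirrors across the alphabet (l↔o, a↔z, y↔b): positions sum to 25. Letters are reflected about the middle of the alphabet (position → 25−position): Atbash.
Reversing it on dsb: d↔w, s↔h, b↔y.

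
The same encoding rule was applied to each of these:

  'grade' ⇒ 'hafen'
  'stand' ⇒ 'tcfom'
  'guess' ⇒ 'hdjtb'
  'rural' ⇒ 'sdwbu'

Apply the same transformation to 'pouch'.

Shifts by position in grade: pos 0: g→h (+1), pos 1: r→a (+9), pos 2: a→f (+5), pos 3: d→e (+1), pos 4: e→n (+9) — repeating every 3. A repeating key of period 3 is used — shifts +1, +9, +5 over and over.
For pouch: p+1=q, o+9=x, u+5=z, c+1=d, h+9=q.

qxzdq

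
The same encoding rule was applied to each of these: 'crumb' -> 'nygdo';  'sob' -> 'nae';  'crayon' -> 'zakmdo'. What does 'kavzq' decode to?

Two steps: reverse the string, then apply a Caesar shift of +12.
Reversing it on kavzq: shift back: k−12=y, a−12=o, v−12=j, z−12=n, q−12=e → yojne; then reverse → enjoy.

enjoy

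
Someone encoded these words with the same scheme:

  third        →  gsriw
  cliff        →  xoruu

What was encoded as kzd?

Each letter is replaced by its mirror in the alphabet: a↔z, b↔y, c↔x, and so on (the Atbash cipher).
Decoding kzd: k↔p, z↔a, d↔w.

paw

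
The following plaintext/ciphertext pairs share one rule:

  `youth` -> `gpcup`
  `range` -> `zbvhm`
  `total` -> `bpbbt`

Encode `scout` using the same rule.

adwvb

Shifts by position in youth: pos 0: y→g (+8), pos 1: o→p (+1), pos 2: u→c (+8), pos 3: t→u (+1) — repeating every 2. A repeating key of period 2 is used — shifts +8, +1 over and over.
For scout: s+8=a, c+1=d, o+8=w, u+1=v, t+8=b.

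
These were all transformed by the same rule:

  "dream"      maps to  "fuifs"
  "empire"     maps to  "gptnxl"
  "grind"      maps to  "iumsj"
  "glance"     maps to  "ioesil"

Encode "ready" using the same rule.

The shift increases by 1 at each position, starting from +2: 2, 3, 4, ….
On ready: r+2=t, e+3=h, a+4=e, d+5=i, y+6=e.

theie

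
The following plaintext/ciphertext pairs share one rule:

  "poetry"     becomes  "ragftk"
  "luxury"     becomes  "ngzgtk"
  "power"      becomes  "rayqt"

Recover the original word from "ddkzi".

A repeating key of period 2 is used — shifts +2, +12 over and over.
Reversing it on ddkzi: d−2=b, d−12=r, k−2=i, z−12=n, i−2=g.

bring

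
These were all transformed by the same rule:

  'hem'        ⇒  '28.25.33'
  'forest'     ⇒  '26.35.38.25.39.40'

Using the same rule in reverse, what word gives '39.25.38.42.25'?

h is letter #8 and maps to 28: an offset of 20. Each letter is replaced by its alphabet position (a=1..z=26) + 20.
Undoing it on 39.25.38.42.25: 39→(39−20)÷1=19=s, 25→(25−20)÷1=5=e, 38→(38−20)÷1=18=r, 42→(42−20)÷1=22=v, 25→(25−20)÷1=5=e.

serve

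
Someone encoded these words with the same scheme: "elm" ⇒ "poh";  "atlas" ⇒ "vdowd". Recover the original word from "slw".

The output letters match the input read backwards, each shifted +3: elm reversed is mle. Read the word backwards and shift each letter +3.
Decoding slw: shift back: s−3=p, l−3=i, w−3=t → pit; then reverse → tip.

tip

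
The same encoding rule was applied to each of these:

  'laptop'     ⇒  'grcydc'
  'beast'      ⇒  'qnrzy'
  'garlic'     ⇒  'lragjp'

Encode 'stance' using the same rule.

l(11)→g(6) and a(0)→r(17) fit y≡25x+17 (mod 26); the inverse of 25 mod 26 is 25. This is an affine cipher: with a=0,…,z=25, each position x becomes (25x+17) mod 26.
For stance: s(18)→25·18+17≡25=z; t(19)→25·19+17≡24=y; a(0)→25·0+17≡17=r; n(13)→25·13+17≡4=e; c(2)→25·2+17≡15=p; e(4)→25·4+17≡13=n (all mod 26).

zyrepn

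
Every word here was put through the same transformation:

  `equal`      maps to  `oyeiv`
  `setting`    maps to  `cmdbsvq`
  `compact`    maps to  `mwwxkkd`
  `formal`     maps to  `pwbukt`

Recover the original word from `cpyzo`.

A repeating key of period 2 is used — shifts +10, +8 over and over.
Reversing it on cpyzo: c−10=s, p−8=h, y−10=o, z−8=r, o−10=e.

shore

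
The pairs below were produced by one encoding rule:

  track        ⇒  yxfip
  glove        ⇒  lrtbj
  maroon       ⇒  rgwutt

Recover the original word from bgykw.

A repeating key of period 2 is used — shifts +5, +6 over and over.
Reversing it on bgykw: b−5=w, g−6=a, y−5=t, k−6=e, w−5=r.

water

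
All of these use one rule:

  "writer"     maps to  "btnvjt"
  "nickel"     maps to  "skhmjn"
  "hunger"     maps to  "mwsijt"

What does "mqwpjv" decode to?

hornet

Shifts by position in writer: pos 0: w→b (+5), pos 1: r→t (+2), pos 2: i→n (+5), pos 3: t→v (+2) — repeating every 2. It's a Vigenère-style cipher with numeric key [5,2]: position i shifts by key[i mod 2].
Decoding mqwpjv: m−5=h, q−2=o, w−5=r, p−2=n, j−5=e, v−2=t.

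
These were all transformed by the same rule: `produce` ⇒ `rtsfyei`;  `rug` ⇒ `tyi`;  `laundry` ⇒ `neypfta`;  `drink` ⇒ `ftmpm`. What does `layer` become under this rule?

neait

The shift depends on letter class: consonant p→r is +2, but vowel o→s is +4. Vowels shift forward by 4 and consonants shift forward by 2.
For layer: l(cons)+2=n, a(vowel)+4=e, y(cons)+2=a, e(vowel)+4=i, r(cons)+2=t.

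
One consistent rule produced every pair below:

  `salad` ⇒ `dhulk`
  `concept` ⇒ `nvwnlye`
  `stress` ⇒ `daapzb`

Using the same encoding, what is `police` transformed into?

avutjn

Shifts by position in salad: pos 0: s→d (+11), pos 1: a→h (+7), pos 2: l→u (+9), pos 3: a→l (+11), pos 4: d→k (+7) — repeating every 3. The shifts repeat in a cycle of length 3: positions 0,1,… shift by +11, +7, +9, then the pattern repeats.
Applying it to police: p+11=a, o+7=v, l+9=u, i+11=t, c+7=j, e+9=n.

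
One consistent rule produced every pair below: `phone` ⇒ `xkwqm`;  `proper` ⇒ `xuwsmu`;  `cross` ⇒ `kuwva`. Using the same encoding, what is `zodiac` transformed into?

Shifts by position in phone: pos 0: p→x (+8), pos 1: h→k (+3), pos 2: o→w (+8), pos 3: n→q (+3) — repeating every 2. A repeating key of period 2 is used — shifts +8, +3 over and over.
For zodiac: z+8=h, o+3=r, d+8=l, i+3=l, a+8=i, c+3=f.

hrllif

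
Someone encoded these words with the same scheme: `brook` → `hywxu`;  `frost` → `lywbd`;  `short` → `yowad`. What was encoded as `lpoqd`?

fight

In brook: b→h is +6, r→y is +7, o→w is +8, o→x is +9 — the shift increases by 1 each position. Letter i (0-indexed) is shifted by i+6, so successive shifts are 6, 7, 8, ….
Decoding lpoqd: l−6=f, p−7=i, o−8=g, q−9=h, d−10=t.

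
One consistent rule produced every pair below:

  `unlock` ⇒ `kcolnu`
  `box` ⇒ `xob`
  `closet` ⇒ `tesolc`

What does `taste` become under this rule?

The output letters match the input read backwards: unlock reversed is kcolnu. It's just the letters in reverse order.
On taste: reverse → etsat.

etsat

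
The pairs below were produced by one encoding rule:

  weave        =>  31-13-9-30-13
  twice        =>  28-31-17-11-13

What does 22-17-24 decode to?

nip

w is letter #23 and maps to 31: an offset of 8. Each letter is replaced by its alphabet position (a=1..z=26) + 8.
Decoding 22-17-24: 22→(22−8)÷1=14=n, 17→(17−8)÷1=9=i, 24→(24−8)÷1=16=p.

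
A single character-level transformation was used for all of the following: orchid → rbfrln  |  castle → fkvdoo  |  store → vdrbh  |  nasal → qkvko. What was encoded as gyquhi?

A repeating key of period 2 is used — shifts +3, +10 over and over.
Decoding gyquhi: g−3=d, y−10=o, q−3=n, u−10=k, h−3=e, i−10=y.

donkey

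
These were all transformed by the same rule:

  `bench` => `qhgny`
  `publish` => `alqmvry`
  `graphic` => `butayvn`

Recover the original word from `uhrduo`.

b(1)→q(16) and e(4)→h(7) fit y≡23x+19 (mod 26); the inverse of 23 mod 26 is 17. This is an affine cipher: with a=0,…,z=25, each position x becomes (23x+19) mod 26.
Reversing it on uhrduo: u(20)→17·(20−19)≡17=r; h(7)→17·(7−19)≡4=e; r(17)→17·(17−19)≡18=s; d(3)→17·(3−19)≡14=o; u(20)→17·(20−19)≡17=r; o(14)→17·(14−19)≡19=t (all mod 26).

resort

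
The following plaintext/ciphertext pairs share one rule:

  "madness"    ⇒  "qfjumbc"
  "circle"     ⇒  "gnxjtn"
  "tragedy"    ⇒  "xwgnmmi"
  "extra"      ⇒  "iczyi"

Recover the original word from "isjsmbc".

In madness: m→q is +4, a→f is +5, d→j is +6, n→u is +7 — the shift increases by 1 each position. Each letter shifts forward by (position + 4), i.e. 4, 5, 6, … — the shift grows by one for each successive letter.
Decoding isjsmbc: i−4=e, s−5=n, j−6=d, s−7=l, m−8=e, b−9=s, c−10=s.

endless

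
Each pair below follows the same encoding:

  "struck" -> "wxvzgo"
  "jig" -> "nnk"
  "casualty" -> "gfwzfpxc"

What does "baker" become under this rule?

ffojv

The shift depends on letter class: consonant s→w is +4, but vowel u→z is +5. Vowels shift forward by 5 and consonants shift forward by 4.
For baker: b(cons)+4=f, a(vowel)+5=f, k(cons)+4=o, e(vowel)+5=j, r(cons)+4=v.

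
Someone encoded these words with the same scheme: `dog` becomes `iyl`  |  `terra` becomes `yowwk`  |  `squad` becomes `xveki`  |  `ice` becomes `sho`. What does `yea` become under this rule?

dok

The rule splits by letter class: vowels +10, consonants +5.
On yea: y(cons)+5=d, e(vowel)+10=o, a(vowel)+10=k.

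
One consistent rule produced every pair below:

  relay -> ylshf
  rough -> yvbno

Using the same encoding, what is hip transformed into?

This is a Caesar cipher with shift 7.
On hip: h+7=o, i+7=p, p+7=w.

opw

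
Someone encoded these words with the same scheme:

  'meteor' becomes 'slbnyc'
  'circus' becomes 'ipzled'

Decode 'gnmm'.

In meteor: m→s is +6, e→l is +7, t→b is +8, e→n is +9 — the shift increases by 1 each position. Letter i (0-indexed) is shifted by i+6, so successive shifts are 6, 7, 8, ….
Undoing it on gnmm: g−6=a, n−7=g, m−8=e, m−9=d.

aged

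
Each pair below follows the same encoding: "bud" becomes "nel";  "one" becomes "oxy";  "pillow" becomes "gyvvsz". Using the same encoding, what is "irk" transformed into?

The output letters match the input read backwards, each shifted +10: bud reversed is dub. Two steps: reverse the string, then apply a Caesar shift of +10.
Applying it to irk: reverse → kri; then shift: k+10=u, r+10=b, i+10=s.

ubs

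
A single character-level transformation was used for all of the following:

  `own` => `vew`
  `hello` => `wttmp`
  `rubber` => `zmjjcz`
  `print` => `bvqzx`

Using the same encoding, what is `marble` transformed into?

mtjziu

The word is reversed, then every letter is shifted forward by 8.
For marble: reverse → elbram; then shift: e+8=m, l+8=t, b+8=j, r+8=z, a+8=i, m+8=u.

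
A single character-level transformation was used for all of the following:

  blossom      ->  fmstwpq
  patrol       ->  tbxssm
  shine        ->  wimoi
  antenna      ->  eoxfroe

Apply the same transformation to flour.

Shifts by position in blossom: pos 0: b→f (+4), pos 1: l→m (+1), pos 2: o→s (+4), pos 3: s→t (+1) — repeating every 2. A repeating key of period 2 is used — shifts +4, +1 over and over.
On flour: f+4=j, l+1=m, o+4=s, u+1=v, r+4=v.

jmsvv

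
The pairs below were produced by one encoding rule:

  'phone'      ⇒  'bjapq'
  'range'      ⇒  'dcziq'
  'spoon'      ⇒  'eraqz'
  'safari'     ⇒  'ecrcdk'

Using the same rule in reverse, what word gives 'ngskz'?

begin

It's a Vigenère-style cipher with numeric key [12,2]: position i shifts by key[i mod 2].
Reversing it on ngskz: n−12=b, g−2=e, s−12=g, k−2=i, z−12=n.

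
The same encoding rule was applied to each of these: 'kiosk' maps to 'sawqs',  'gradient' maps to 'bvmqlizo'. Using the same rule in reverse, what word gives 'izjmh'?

zebra

Two steps: reverse the string, then apply a Caesar shift of +8.
Undoing it on izjmh: shift back: i−8=a, z−8=r, j−8=b, m−8=e, h−8=z → arbez; then reverse → zebra.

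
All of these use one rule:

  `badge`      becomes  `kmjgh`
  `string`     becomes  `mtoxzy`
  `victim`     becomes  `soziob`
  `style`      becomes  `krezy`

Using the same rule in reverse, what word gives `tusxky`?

Two steps: reverse the string, then apply a Caesar shift of +6.
Decoding tusxky: shift back: t−6=n, u−6=o, s−6=m, x−6=r, k−6=e, y−6=s → nomres; then reverse → sermon.

sermon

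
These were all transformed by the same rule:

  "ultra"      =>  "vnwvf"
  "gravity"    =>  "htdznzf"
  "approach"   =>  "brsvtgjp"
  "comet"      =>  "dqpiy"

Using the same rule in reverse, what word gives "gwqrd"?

In ultra: u→v is +1, l→n is +2, t→w is +3, r→v is +4 — the shift increases by 1 each position. The shift increases by 1 at each position, starting from +1: 1, 2, 3, ….
Undoing it on gwqrd: g−1=f, w−2=u, q−3=n, r−4=n, d−5=y.

funny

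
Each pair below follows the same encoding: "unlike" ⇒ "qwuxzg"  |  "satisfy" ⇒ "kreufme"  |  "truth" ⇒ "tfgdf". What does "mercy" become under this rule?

Two steps: reverse the string, then apply a Caesar shift of +12.
On mercy: reverse → ycrem; then shift: y+12=k, c+12=o, r+12=d, e+12=q, m+12=y.

kodqy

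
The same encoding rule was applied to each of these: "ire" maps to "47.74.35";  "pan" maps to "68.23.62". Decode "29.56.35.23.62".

The formula is n = 3×(alphabet index, a=1) + 20.
Reversing it on 29.56.35.23.62: 29→(29−20)÷3=3=c, 56→(56−20)÷3=12=l, 35→(35−20)÷3=5=e, 23→(23−20)÷3=1=a, 62→(62−20)÷3=14=n.

clean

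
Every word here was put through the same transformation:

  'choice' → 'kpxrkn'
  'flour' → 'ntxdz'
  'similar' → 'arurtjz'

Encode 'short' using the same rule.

apxzb

The rule splits by letter class: vowels +9, consonants +8.
Applying it to short: s(cons)+8=a, h(cons)+8=p, o(vowel)+9=x, r(cons)+8=z, t(cons)+8=b.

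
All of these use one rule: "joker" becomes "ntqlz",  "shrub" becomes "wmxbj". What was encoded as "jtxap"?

The shift increases by 1 at each position, starting from +4: 4, 5, 6, ….
Reversing it on jtxap: j−4=f, t−5=o, x−6=r, a−7=t, p−8=h.

forth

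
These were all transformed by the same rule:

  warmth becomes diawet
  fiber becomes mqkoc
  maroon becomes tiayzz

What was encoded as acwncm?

In warmth: w→d is +7, a→i is +8, r→a is +9, m→w is +10 — the shift increases by 1 each position. The shift increases by 1 at each position, starting from +7: 7, 8, 9, ….
Decoding acwncm: a−7=t, c−8=u, w−9=n, n−10=d, c−11=r, m−12=a.

tundra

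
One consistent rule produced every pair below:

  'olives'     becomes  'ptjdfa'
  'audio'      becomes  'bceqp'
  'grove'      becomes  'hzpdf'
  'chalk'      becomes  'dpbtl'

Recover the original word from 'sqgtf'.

rifle

Shifts by position in olives: pos 0: o→p (+1), pos 1: l→t (+8), pos 2: i→j (+1), pos 3: v→d (+8) — repeating every 2. The shifts repeat in a cycle of length 2: positions 0,1,… shift by +1, +8, then the pattern repeats.
Undoing it on sqgtf: s−1=r, q−8=i, g−1=f, t−8=l, f−1=e.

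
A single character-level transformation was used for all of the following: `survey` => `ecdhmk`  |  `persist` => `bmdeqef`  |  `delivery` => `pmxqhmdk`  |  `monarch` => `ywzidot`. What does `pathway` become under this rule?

biftiik

The shift depends on letter class: consonant s→e is +12, but vowel u→c is +8. The rule splits by letter class: vowels +8, consonants +12.
For pathway: p(cons)+12=b, a(vowel)+8=i, t(cons)+12=f, h(cons)+12=t, w(cons)+12=i, a(vowel)+8=i, y(cons)+12=k.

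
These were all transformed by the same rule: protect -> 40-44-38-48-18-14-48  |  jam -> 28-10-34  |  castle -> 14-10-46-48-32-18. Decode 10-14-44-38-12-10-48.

acrobat

p(#16)→40 and r(#18)→44: differences scale by 2, so n = 2·pos + 8. Each letter becomes 2×(its alphabet position, a=1..z=26) + 8.
Undoing it on 10-14-44-38-12-10-48: 10→(10−8)÷2=1=a, 14→(14−8)÷2=3=c, 44→(44−8)÷2=18=r, 38→(38−8)÷2=15=o, 12→(12−8)÷2=2=b, 10→(10−8)÷2=1=a, 48→(48−8)÷2=20=t.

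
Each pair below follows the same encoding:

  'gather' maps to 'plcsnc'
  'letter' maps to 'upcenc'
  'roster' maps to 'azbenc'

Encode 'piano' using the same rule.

ytjyx

A repeating key of period 2 is used — shifts +9, +11 over and over.
On piano: p+9=y, i+11=t, a+9=j, n+11=y, o+9=x.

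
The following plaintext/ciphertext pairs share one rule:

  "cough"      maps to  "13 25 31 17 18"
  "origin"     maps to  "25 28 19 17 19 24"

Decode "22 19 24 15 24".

c is letter #3 and maps to 13: an offset of 10. The number is (letter's place in the alphabet, a=1) + 10.
Undoing it on 22 19 24 15 24: 22→(22−10)÷1=12=l, 19→(19−10)÷1=9=i, 24→(24−10)÷1=14=n, 15→(15−10)÷1=5=e, 24→(24−10)÷1=14=n.

linen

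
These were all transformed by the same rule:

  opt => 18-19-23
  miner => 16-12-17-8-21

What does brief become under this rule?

Each letter is replaced by its alphabet position (a=1..z=26) + 3.
For brief: b=2→5, r=18→21, i=9→12, e=5→8, f=6→9.

5-21-12-8-9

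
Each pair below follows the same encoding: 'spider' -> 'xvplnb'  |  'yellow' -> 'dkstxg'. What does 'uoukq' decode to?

The shift increases by 1 at each position, starting from +5: 5, 6, 7, ….
Reversing it on uoukq: u−5=p, o−6=i, u−7=n, k−8=c, q−9=h.

pinch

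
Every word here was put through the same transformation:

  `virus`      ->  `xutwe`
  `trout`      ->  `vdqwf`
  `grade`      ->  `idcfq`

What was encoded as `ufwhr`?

stuff

Shifts by position in virus: pos 0: v→x (+2), pos 1: i→u (+12), pos 2: r→t (+2), pos 3: u→w (+2), pos 4: s→e (+12) — repeating every 3. A repeating key of period 3 is used — shifts +2, +12, +2 over and over.
Reversing it on ufwhr: u−2=s, f−12=t, w−2=u, h−2=f, r−12=f.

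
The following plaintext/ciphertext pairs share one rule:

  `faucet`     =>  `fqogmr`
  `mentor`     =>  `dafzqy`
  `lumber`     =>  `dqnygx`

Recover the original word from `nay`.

The output letters match the input read backwards, each shifted +12: faucet reversed is tecuaf. Two steps: reverse the string, then apply a Caesar shift of +12.
Reversing it on nay: shift back: n−12=b, a−12=o, y−12=m → bom; then reverse → mob.

mob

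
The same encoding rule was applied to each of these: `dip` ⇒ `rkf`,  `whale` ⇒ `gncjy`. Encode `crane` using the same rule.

gpcte

The output letters match the input read backwards, each shifted +2: dip reversed is pid. Two steps: reverse the string, then apply a Caesar shift of +2.
On crane: reverse → enarc; then shift: e+2=g, n+2=p, a+2=c, r+2=t, c+2=e.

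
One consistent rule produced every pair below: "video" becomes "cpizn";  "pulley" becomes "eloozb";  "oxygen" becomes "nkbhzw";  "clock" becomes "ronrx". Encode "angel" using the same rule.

Each letter's alphabet position (a=0..z=25) is mapped through 17·x+9 mod 26 — an affine cipher.
Applying it to angel: a(0)→17·0+9≡9=j; n(13)→17·13+9≡22=w; g(6)→17·6+9≡7=h; e(4)→17·4+9≡25=z; l(11)→17·11+9≡14=o (all mod 26).

jwhzo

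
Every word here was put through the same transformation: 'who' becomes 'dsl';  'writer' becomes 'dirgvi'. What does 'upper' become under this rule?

fkkvi

This is the alphabet-reversal cipher (Atbash): a becomes z, b becomes y, etc.
For upper: u↔f, p↔k, p↔k, e↔v, r↔i.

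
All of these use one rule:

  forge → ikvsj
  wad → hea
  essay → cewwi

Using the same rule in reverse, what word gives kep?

The output letters match the input read backwards, each shifted +4: forge reversed is egrof. Read the word backwards and shift each letter +4.
Reversing it on kep: shift back: k−4=g, e−4=a, p−4=l → gal; then reverse → lag.

lag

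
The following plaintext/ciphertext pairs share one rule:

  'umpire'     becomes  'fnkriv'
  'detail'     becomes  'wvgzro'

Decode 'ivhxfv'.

Each pair mirrors across the alphabet (u↔f, m↔n, p↔k): positions sum to 25. This is the alphabet-reversal cipher (Atbash): a becomes z, b becomes y, etc.
Decoding ivhxfv: i↔r, v↔e, h↔s, x↔c, f↔u, v↔e.

rescue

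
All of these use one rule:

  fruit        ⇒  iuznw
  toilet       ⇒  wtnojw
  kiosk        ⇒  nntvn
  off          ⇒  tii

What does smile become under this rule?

vpnoj

Vowels shift forward by 5 and consonants shift forward by 3.
Applying it to smile: s(cons)+3=v, m(cons)+3=p, i(vowel)+5=n, l(cons)+3=o, e(vowel)+5=j.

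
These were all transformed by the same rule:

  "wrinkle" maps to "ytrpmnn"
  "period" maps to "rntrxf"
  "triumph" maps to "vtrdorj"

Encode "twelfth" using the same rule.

vynnhvj

Vowels shift forward by 9 and consonants shift forward by 2.
Applying it to twelfth: t(cons)+2=v, w(cons)+2=y, e(vowel)+9=n, l(cons)+2=n, f(cons)+2=h, t(cons)+2=v, h(cons)+2=j.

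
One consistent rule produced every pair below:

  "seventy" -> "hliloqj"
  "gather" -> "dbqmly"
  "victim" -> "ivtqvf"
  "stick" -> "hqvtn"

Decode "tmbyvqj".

s(18)→h(7) and e(4)→l(11) fit y≡9x+1 (mod 26); the inverse of 9 mod 26 is 3. Each letter's alphabet position (a=0..z=25) is mapped through 9·x+1 mod 26 — an affine cipher.
Reversing it on tmbyvqj: t(19)→3·(19−1)≡2=c; m(12)→3·(12−1)≡7=h; b(1)→3·(1−1)≡0=a; y(24)→3·(24−1)≡17=r; v(21)→3·(21−1)≡8=i; q(16)→3·(16−1)≡19=t; j(9)→3·(9−1)≡24=y (all mod 26).

charity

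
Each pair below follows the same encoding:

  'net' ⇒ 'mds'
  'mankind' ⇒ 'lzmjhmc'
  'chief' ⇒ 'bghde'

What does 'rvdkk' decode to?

Compare letters: n→m is +25, e→d is +25, t→s is +25 — a constant shift. This is a Caesar cipher with shift 25.
Undoing it on rvdkk: r−25=s, v−25=w, d−25=e, k−25=l, k−25=l.

swell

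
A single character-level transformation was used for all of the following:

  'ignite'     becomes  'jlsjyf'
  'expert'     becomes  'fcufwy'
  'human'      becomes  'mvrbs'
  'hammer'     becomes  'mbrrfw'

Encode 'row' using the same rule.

wpb

The shift depends on letter class: consonant g→l is +5, but vowel i→j is +1. Vowels shift forward by 1 and consonants shift forward by 5.
Applying it to row: r(cons)+5=w, o(vowel)+1=p, w(cons)+5=b.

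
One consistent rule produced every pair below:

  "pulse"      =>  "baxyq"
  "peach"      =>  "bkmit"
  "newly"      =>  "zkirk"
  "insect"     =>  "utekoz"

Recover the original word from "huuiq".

voice

Shifts by position in pulse: pos 0: p→b (+12), pos 1: u→a (+6), pos 2: l→x (+12), pos 3: s→y (+6) — repeating every 2. The shifts repeat in a cycle of length 2: positions 0,1,… shift by +12, +6, then the pattern repeats.
Reversing it on huuiq: h−12=v, u−6=o, u−12=i, i−6=c, q−12=e.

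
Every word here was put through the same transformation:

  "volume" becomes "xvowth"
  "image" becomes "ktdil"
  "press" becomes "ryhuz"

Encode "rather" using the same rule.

Shifts by position in volume: pos 0: v→x (+2), pos 1: o→v (+7), pos 2: l→o (+3), pos 3: u→w (+2), pos 4: m→t (+7), pos 5: e→h (+3) — repeating every 3. It's a Vigenère-style cipher with numeric key [2,7,3]: position i shifts by key[i mod 3].
For rather: r+2=t, a+7=h, t+3=w, h+2=j, e+7=l, r+3=u.

thwjlu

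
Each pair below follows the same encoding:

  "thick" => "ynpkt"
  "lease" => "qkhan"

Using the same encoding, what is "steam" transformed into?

xzliv

Each letter shifts forward by (position + 5), i.e. 5, 6, 7, … — the shift grows by one for each successive letter.
Applying it to steam: s+5=x, t+6=z, e+7=l, a+8=i, m+9=v.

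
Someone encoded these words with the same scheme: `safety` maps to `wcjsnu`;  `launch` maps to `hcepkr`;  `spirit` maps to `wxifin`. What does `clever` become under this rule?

khsvsf

s(18)→w(22) and a(0)→c(2) fit y≡17x+2 (mod 26); the inverse of 17 mod 26 is 23. Treating letters as 0–25, the rule is x ↦ 17x + 2 (mod 26).
On clever: c(2)→17·2+2≡10=k; l(11)→17·11+2≡7=h; e(4)→17·4+2≡18=s; v(21)→17·21+2≡21=v; e(4)→17·4+2≡18=s; r(17)→17·17+2≡5=f (all mod 26).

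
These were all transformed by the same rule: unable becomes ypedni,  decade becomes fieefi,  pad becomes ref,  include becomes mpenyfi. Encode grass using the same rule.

The shift depends on letter class: consonant n→p is +2, but vowel u→y is +4. The rule splits by letter class: vowels +4, consonants +2.
For grass: g(cons)+2=i, r(cons)+2=t, a(vowel)+4=e, s(cons)+2=u, s(cons)+2=u.

iteuu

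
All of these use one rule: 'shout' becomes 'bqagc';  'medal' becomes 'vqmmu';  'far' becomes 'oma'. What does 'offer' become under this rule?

The shift depends on letter class: consonant s→b is +9, but vowel o→a is +12. The rule splits by letter class: vowels +12, consonants +9.
On offer: o(vowel)+12=a, f(cons)+9=o, f(cons)+9=o, e(vowel)+12=q, r(cons)+9=a.

aooqa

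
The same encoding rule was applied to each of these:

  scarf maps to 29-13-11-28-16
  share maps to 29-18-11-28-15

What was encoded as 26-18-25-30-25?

s is letter #19 and maps to 29: an offset of 10. Each letter is replaced by its alphabet position (a=1..z=26) + 10.
Decoding 26-18-25-30-25: 26→(26−10)÷1=16=p, 18→(18−10)÷1=8=h, 25→(25−10)÷1=15=o, 30→(30−10)÷1=20=t, 25→(25−10)÷1=15=o.

photo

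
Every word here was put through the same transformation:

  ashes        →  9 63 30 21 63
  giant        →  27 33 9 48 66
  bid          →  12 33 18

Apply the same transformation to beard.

12 21 9 60 18

a(#1)→9 and s(#19)→63: differences scale by 3, so n = 3·pos + 6. With a=1..z=26, the number is 3·pos + 6.
On beard: b=2→12, e=5→21, a=1→9, r=18→60, d=4→18.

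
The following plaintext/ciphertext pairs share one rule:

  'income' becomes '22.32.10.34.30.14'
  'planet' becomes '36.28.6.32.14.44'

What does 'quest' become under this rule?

i(#9)→22 and n(#14)→32: differences scale by 2, so n = 2·pos + 4. The formula is n = 2×(alphabet index, a=1) + 4.
For quest: q=17→38, u=21→46, e=5→14, s=19→42, t=20→44.

38.46.14.42.44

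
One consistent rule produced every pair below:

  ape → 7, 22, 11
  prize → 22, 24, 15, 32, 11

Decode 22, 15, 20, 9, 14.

Letters become their 1-based position plus 6 (so a→7, b→8, …).
Undoing it on 22, 15, 20, 9, 14: 22→(22−6)÷1=16=p, 15→(15−6)÷1=9=i, 20→(20−6)÷1=14=n, 9→(9−6)÷1=3=c, 14→(14−6)÷1=8=h.

pinch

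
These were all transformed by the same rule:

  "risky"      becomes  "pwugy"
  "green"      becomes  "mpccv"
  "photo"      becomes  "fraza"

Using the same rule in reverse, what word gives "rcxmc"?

hedge

r(17)→p(15) and i(8)→w(22) fit y≡5x+8 (mod 26); the inverse of 5 mod 26 is 21. This is an affine cipher: with a=0,…,z=25, each position x becomes (5x+8) mod 26.
Reversing it on rcxmc: r(17)→21·(17−8)≡7=h; c(2)→21·(2−8)≡4=e; x(23)→21·(23−8)≡3=d; m(12)→21·(12−8)≡6=g; c(2)→21·(2−8)≡4=e (all mod 26).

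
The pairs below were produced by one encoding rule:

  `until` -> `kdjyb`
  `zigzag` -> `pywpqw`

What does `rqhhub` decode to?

barrel

Compare letters: u→k is +16, n→d is +16, t→j is +16 — a constant shift. Each letter is shifted forward by 16 in the alphabet (a Caesar shift of +16).
Decoding rqhhub: r−16=b, q−16=a, h−16=r, h−16=r, u−16=e, b−16=l.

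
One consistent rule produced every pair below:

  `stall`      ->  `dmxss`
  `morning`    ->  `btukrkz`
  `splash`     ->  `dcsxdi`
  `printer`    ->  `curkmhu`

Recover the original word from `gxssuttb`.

ballroom

s(18)→d(3) and t(19)→m(12) fit y≡9x+23 (mod 26); the inverse of 9 mod 26 is 3. Treating letters as 0–25, the rule is x ↦ 9x + 23 (mod 26).
Undoing it on gxssuttb: g(6)→3·(6−23)≡1=b; x(23)→3·(23−23)≡0=a; s(18)→3·(18−23)≡11=l; s(18)→3·(18−23)≡11=l; u(20)→3·(20−23)≡17=r; t(19)→3·(19−23)≡14=o; t(19)→3·(19−23)≡14=o; b(1)→3·(1−23)≡12=m (all mod 26).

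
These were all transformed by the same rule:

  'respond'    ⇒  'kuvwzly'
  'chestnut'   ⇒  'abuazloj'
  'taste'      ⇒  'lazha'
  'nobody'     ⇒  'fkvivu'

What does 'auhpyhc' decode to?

The output letters match the input read backwards, each shifted +7: respond reversed is dnopser. The word is reversed, then every letter is shifted forward by 7.
Reversing it on auhpyhc: shift back: a−7=t, u−7=n, h−7=a, p−7=i, y−7=r, h−7=a, c−7=v → tnairav; then reverse → variant.

variant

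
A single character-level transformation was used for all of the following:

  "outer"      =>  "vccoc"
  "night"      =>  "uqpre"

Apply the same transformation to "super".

Each letter shifts forward by (position + 7), i.e. 7, 8, 9, … — the shift grows by one for each successive letter.
For super: s+7=z, u+8=c, p+9=y, e+10=o, r+11=c.

zcyoc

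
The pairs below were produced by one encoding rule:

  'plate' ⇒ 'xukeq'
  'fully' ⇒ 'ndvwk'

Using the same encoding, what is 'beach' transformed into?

In plate: p→x is +8, l→u is +9, a→k is +10, t→e is +11 — the shift increases by 1 each position. Each letter shifts forward by (position + 8), i.e. 8, 9, 10, … — the shift grows by one for each successive letter.
Applying it to beach: b+8=j, e+9=n, a+10=k, c+11=n, h+12=t.

jnknt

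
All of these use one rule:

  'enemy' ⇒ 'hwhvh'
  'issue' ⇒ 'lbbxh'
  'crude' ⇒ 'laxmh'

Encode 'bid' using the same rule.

klm

The shift depends on letter class: consonant n→w is +9, but vowel e→h is +3. Two shifts are in play — +3 for a/e/i/o/u, +9 for every other letter.
On bid: b(cons)+9=k, i(vowel)+3=l, d(cons)+9=m.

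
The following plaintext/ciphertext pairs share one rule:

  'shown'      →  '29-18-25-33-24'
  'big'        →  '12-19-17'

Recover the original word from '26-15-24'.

The number is (letter's place in the alphabet, a=1) + 10.
Undoing it on 26-15-24: 26→(26−10)÷1=16=p, 15→(15−10)÷1=5=e, 24→(24−10)÷1=14=n.

pen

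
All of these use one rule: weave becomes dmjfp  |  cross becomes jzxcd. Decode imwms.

In weave: w→d is +7, e→m is +8, a→j is +9, v→f is +10 — the shift increases by 1 each position. Letter i (0-indexed) is shifted by i+7, so successive shifts are 7, 8, 9, ….
Undoing it on imwms: i−7=b, m−8=e, w−9=n, m−10=c, s−11=h.

bench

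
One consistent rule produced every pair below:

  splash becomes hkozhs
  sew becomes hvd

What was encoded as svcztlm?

hexagon

Letters are reflected about the middle of the alphabet (position → 25−position): Atbash.
Undoing it on svcztlm: s↔h, v↔e, c↔x, z↔a, t↔g, l↔o, m↔n.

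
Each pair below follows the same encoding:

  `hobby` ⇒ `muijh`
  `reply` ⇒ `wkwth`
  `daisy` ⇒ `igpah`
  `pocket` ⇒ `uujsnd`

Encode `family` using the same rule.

In hobby: h→m is +5, o→u is +6, b→i is +7, b→j is +8 — the shift increases by 1 each position. Each letter shifts forward by (position + 5), i.e. 5, 6, 7, … — the shift grows by one for each successive letter.
On family: f+5=k, a+6=g, m+7=t, i+8=q, l+9=u, y+10=i.

kgtqui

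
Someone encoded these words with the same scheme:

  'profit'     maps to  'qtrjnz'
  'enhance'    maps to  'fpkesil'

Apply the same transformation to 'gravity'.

In profit: p→q is +1, r→t is +2, o→r is +3, f→j is +4 — the shift increases by 1 each position. Each letter shifts forward by (position + 1), i.e. 1, 2, 3, … — the shift grows by one for each successive letter.
For gravity: g+1=h, r+2=t, a+3=d, v+4=z, i+5=n, t+6=z, y+7=f.

htdznzf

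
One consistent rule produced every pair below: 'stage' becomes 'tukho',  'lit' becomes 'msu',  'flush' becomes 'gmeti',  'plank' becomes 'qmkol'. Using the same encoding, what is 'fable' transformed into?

The shift depends on letter class: consonant s→t is +1, but vowel a→k is +10. Two shifts are in play — +10 for a/e/i/o/u, +1 for every other letter.
Applying it to fable: f(cons)+1=g, a(vowel)+10=k, b(cons)+1=c, l(cons)+1=m, e(vowel)+10=o.

gkcmo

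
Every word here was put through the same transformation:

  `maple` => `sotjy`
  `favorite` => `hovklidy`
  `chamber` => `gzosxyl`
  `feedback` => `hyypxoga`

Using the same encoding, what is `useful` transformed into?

muyhmj

m(12)→s(18) and a(0)→o(14) fit y≡9x+14 (mod 26); the inverse of 9 mod 26 is 3. Each letter's alphabet position (a=0..z=25) is mapped through 9·x+14 mod 26 — an affine cipher.
For useful: u(20)→9·20+14≡12=m; s(18)→9·18+14≡20=u; e(4)→9·4+14≡24=y; f(5)→9·5+14≡7=h; u(20)→9·20+14≡12=m; l(11)→9·11+14≡9=j (all mod 26).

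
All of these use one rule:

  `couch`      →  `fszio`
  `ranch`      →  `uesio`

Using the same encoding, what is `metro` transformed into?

piyxv

Letter i (0-indexed) is shifted by i+3, so successive shifts are 3, 4, 5, ….
On metro: m+3=p, e+4=i, t+5=y, r+6=x, o+7=v.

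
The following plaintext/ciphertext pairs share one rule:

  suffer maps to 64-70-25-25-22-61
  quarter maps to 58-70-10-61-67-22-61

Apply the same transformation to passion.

s(#19)→64 and u(#21)→70: differences scale by 3, so n = 3·pos + 7. Each letter becomes 3×(its alphabet position, a=1..z=26) + 7.
On passion: p=16→55, a=1→10, s=19→64, s=19→64, i=9→34, o=15→52, n=14→49.

55-10-64-64-34-52-49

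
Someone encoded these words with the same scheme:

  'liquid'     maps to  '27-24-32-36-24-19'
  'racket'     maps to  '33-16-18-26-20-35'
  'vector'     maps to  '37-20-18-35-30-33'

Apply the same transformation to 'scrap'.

l is letter #12 and maps to 27: an offset of 15. The number is (letter's place in the alphabet, a=1) + 15.
For scrap: s=19→34, c=3→18, r=18→33, a=1→16, p=16→31.

34-18-33-16-31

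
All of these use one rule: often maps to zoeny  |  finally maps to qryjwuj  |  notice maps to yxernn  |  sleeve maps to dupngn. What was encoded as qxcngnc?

It's a Vigenère-style cipher with numeric key [11,9]: position i shifts by key[i mod 2].
Decoding qxcngnc: q−11=f, x−9=o, c−11=r, n−9=e, g−11=v, n−9=e, c−11=r.

forever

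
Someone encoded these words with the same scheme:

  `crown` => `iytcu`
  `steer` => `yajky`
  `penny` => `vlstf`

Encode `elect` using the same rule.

Shifts by position in crown: pos 0: c→i (+6), pos 1: r→y (+7), pos 2: o→t (+5), pos 3: w→c (+6), pos 4: n→u (+7) — repeating every 3. It's a Vigenère-style cipher with numeric key [6,7,5]: position i shifts by key[i mod 3].
On elect: e+6=k, l+7=s, e+5=j, c+6=i, t+7=a.

ksjia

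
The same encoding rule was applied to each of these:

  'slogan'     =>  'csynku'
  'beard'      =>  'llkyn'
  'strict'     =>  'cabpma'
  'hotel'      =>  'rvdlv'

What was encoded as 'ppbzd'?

It's a Vigenère-style cipher with numeric key [10,7]: position i shifts by key[i mod 2].
Reversing it on ppbzd: p−10=f, p−7=i, b−10=r, z−7=s, d−10=t.

first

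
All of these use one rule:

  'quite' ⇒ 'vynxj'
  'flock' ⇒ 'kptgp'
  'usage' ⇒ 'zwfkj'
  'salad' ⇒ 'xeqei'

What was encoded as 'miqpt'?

It's a Vigenère-style cipher with numeric key [5,4]: position i shifts by key[i mod 2].
Reversing it on miqpt: m−5=h, i−4=e, q−5=l, p−4=l, t−5=o.

hello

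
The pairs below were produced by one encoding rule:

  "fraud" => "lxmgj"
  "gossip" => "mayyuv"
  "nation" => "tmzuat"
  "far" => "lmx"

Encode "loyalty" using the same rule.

The shift depends on letter class: consonant f→l is +6, but vowel a→m is +12. Vowels shift forward by 12 and consonants shift forward by 6.
Applying it to loyalty: l(cons)+6=r, o(vowel)+12=a, y(cons)+6=e, a(vowel)+12=m, l(cons)+6=r, t(cons)+6=z, y(cons)+6=e.

raemrze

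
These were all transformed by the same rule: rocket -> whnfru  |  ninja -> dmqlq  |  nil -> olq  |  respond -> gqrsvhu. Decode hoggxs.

The word is reversed, then every letter is shifted forward by 3.
Reversing it on hoggxs: shift back: h−3=e, o−3=l, g−3=d, g−3=d, x−3=u, s−3=p → elddup; then reverse → puddle.

puddle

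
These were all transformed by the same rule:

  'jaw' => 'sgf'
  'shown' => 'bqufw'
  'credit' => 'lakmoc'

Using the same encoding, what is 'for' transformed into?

The shift depends on letter class: consonant j→s is +9, but vowel a→g is +6. Two shifts are in play — +6 for a/e/i/o/u, +9 for every other letter.
Applying it to for: f(cons)+9=o, o(vowel)+6=u, r(cons)+9=a.

oua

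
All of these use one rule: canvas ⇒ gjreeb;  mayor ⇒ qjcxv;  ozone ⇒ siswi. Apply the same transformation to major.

qjnxv

Shifts by position in canvas: pos 0: c→g (+4), pos 1: a→j (+9), pos 2: n→r (+4), pos 3: v→e (+9) — repeating every 2. A repeating key of period 2 is used — shifts +4, +9 over and over.
Applying it to major: m+4=q, a+9=j, j+4=n, o+9=x, r+4=v.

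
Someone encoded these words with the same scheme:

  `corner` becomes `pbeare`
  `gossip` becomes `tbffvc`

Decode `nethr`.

argue

Compare letters: c→p is +13, o→b is +13, r→e is +13 — a constant shift. This is a Caesar cipher with shift 13.
Decoding nethr: n−13=a, e−13=r, t−13=g, h−13=u, r−13=e.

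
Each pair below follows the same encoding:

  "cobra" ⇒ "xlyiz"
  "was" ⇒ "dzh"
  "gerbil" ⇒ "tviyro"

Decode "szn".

Each pair mirrors across the alphabet (c↔x, o↔l, b↔y): positions sum to 25. This is the alphabet-reversal cipher (Atbash): a becomes z, b becomes y, etc.
Undoing it on szn: s↔h, z↔a, n↔m.

ham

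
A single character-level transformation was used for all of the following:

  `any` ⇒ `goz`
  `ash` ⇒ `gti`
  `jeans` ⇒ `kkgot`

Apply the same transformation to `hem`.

Vowels shift forward by 6 and consonants shift forward by 1.
For hem: h(cons)+1=i, e(vowel)+6=k, m(cons)+1=n.

ikn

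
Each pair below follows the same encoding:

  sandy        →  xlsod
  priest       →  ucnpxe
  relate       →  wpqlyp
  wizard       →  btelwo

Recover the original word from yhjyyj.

The shifts repeat in a cycle of length 2: positions 0,1,… shift by +5, +11, then the pattern repeats.
Decoding yhjyyj: y−5=t, h−11=w, j−5=e, y−11=n, y−5=t, j−11=y.

twenty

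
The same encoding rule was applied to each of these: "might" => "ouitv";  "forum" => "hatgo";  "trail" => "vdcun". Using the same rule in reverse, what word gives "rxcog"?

place

Shifts by position in might: pos 0: m→o (+2), pos 1: i→u (+12), pos 2: g→i (+2), pos 3: h→t (+12) — repeating every 2. The shifts repeat in a cycle of length 2: positions 0,1,… shift by +2, +12, then the pattern repeats.
Reversing it on rxcog: r−2=p, x−12=l, c−2=a, o−12=c, g−2=e.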